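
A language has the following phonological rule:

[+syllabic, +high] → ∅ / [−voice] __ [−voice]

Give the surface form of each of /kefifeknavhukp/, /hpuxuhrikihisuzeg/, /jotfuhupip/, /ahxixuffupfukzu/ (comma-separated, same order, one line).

keffeknavhkp, hpxhrikhsuzeg, jotfhpp, ahxxffpfkzu

/kefifeknavhukp/: /i/ is a high vowel flanked by voiceless consonants /f/ and /f/, so it deletes. /u/ is a high vowel flanked by voiceless consonants /h/ and /k/, so it deletes. → [keffeknavhkp].
/hpuxuhrikihisuzeg/: /u/ is a high vowel flanked by voiceless consonants /p/ and /x/, so it deletes. /u/ is a high vowel flanked by voiceless consonants /x/ and /h/, so it deletes. /i/ is a high vowel flanked by voiceless consonants /k/ and /h/, so it deletes. /i/ is a high vowel flanked by voiceless consonants /h/ and /s/, so it deletes. → [hpxhrikhsuzeg].
/jotfuhupip/: /u/ is a high vowel flanked by voiceless consonants /f/ and /h/, so it deletes. /u/ is a high vowel flanked by voiceless consonants /h/ and /p/, so it deletes. /i/ is a high vowel flanked by voiceless consonants /p/ and /p/, so it deletes. → [jotfhpp].
/ahxixuffupfukzu/: /i/ is a high vowel flanked by voiceless consonants /x/ and /x/, so it deletes. /u/ is a high vowel flanked by voiceless consonants /x/ and /f/, so it deletes. /u/ is a high vowel flanked by voiceless consonants /f/ and /p/, so it deletes. /u/ is a high vowel flanked by voiceless consonants /f/ and /k/, so it deletes. → [ahxxffpfkzu].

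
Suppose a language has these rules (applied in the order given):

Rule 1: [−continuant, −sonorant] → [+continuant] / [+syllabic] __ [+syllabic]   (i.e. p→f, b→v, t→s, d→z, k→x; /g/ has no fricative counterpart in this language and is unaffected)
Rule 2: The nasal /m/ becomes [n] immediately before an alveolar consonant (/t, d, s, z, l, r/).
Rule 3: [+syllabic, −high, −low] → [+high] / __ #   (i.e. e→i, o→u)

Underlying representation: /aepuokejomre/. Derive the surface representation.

aefuoxejonri

Rule 1 (intervocalic spirantization): /p/ is a stop between vowels /e/ and /u/, so it spirantizes to the fricative [f]. /k/ is a stop between vowels /o/ and /e/, so it spirantizes to the fricative [x]. /aepuokejomre/ → aefuoxejomre.
Rule 2 (nasal place assimilation): /m/ precedes the alveolar consonant /r/, so it assimilates in place to [n]. /aefuoxejomre/ → aefuoxejonre.
Rule 3 (final vowel raising): /e/ is a mid vowel in word-final position, so it raises to [i]. /aefuoxejonre/ → aefuoxejonri.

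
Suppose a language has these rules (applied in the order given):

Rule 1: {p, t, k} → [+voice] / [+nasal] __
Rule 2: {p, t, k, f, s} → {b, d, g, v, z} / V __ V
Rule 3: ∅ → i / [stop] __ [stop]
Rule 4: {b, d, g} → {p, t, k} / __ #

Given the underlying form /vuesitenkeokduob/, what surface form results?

vuezidengeokiduop

Rule 1 (post-nasal voicing): /k/ is a voiceless stop immediately after the nasal /n/, so it voices to [g]. /vuesitenkeokduob/ → vuesitengeokduob.
Rule 2 (intervocalic voicing): /s/ is a voiceless obstruent between vowels /e/ and /i/, so it voices to [z]. /t/ is a voiceless obstruent between vowels /i/ and /e/, so it voices to [d]. /vuesitengeokduob/ → vuezidengeokduob.
Rule 3 (stop-cluster i-epenthesis): /k/ and /d/ form a stop–stop cluster, so [i] is inserted between them. /vuezidengeokduob/ → vuezidengeokiduob.
Rule 4 (final devoicing): /b/ is a voiced stop in word-final position, so it devoices to [p]. /vuezidengeokiduob/ → vuezidengeokiduop.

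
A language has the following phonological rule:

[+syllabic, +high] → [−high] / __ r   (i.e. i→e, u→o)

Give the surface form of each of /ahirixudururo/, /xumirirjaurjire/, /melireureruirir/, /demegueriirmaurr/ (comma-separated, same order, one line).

/ahirixudururo/: /i/ is a high vowel immediately before /r/, so it lowers to [e]. /u/ is a high vowel immediately before /r/, so it lowers to [o]. /u/ is a high vowel immediately before /r/, so it lowers to [o]. → [aherixudororo].
/xumirirjaurjire/: /i/ is a high vowel immediately before /r/, so it lowers to [e]. /i/ is a high vowel immediately before /r/, so it lowers to [e]. /u/ is a high vowel immediately before /r/, so it lowers to [o]. /i/ is a high vowel immediately before /r/, so it lowers to [e]. → [xumererjaorjere].
/melireureruirir/: /i/ is a high vowel immediately before /r/, so it lowers to [e]. /u/ is a high vowel immediately before /r/, so it lowers to [o]. /i/ is a high vowel immediately before /r/, so it lowers to [e]. /i/ is a high vowel immediately before /r/, so it lowers to [e]. → [melereoreruerer].
/demegueriirmaurr/: /i/ is a high vowel immediately before /r/, so it lowers to [e]. /u/ is a high vowel immediately before /r/, so it lowers to [o]. → [demegueriermaorr].

aherixudororo, xumererjaorjere, melereoreruerer, demegueriermaorr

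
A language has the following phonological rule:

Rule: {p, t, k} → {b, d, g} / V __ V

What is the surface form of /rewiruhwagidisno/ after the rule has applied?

rewiruhwagidisno

No segment of /rewiruhwagidisno/ meets the structural description of the rule, so the form surfaces unchanged.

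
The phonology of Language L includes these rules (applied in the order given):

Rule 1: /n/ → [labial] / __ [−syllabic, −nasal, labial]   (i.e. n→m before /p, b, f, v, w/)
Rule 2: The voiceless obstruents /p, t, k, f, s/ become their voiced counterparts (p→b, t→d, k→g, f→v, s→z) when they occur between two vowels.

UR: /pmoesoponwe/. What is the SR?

Rule 1 (nasal place assimilation): /n/ precedes the labial consonant /w/, so it assimilates in place to [m]. /pmoesoponwe/ → pmoesopomwe.
Rule 2 (intervocalic voicing): /s/ is a voiceless obstruent between vowels /e/ and /o/, so it voices to [z]. /p/ is a voiceless obstruent between vowels /o/ and /o/, so it voices to [b]. /pmoesopomwe/ → pmoezobomwe.

pmoezobomwe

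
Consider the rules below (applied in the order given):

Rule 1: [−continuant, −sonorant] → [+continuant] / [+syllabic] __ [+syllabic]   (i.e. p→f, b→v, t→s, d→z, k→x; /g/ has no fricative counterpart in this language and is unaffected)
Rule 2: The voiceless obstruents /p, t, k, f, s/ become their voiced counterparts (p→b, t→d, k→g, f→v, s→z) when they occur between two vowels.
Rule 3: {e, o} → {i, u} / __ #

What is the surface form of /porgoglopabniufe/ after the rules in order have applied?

Rule 1 (intervocalic spirantization): /p/ is a stop between vowels /o/ and /a/, so it spirantizes to the fricative [f]. /porgoglopabniufe/ → porgoglofabniufe.
Rule 2 (intervocalic voicing): /f/ is a voiceless obstruent between vowels /o/ and /a/, so it voices to [v]. /f/ is a voiceless obstruent between vowels /u/ and /e/, so it voices to [v]. /porgoglofabniufe/ → porgoglovabniuve.
Rule 3 (final vowel raising): /e/ is a mid vowel in word-final position, so it raises to [i]. /porgoglovabniuve/ → porgoglovabniuvi.

porgoglovabniuvi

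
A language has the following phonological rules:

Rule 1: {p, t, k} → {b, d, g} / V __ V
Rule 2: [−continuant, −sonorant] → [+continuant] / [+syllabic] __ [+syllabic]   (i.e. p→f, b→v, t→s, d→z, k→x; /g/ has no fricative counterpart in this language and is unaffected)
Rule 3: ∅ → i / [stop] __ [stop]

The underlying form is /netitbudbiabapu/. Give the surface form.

Rule 1 (intervocalic voicing): /t/ is a voiceless stop between vowels /e/ and /i/, so it voices to [d]. /p/ is a voiceless stop between vowels /a/ and /u/, so it voices to [b]. /netitbudbiabapu/ → neditbudbiababu.
Rule 2 (intervocalic spirantization): /d/ is a stop between vowels /e/ and /i/, so it spirantizes to the fricative [z]. /b/ is a stop between vowels /a/ and /a/, so it spirantizes to the fricative [v]. /b/ is a stop between vowels /a/ and /u/, so it spirantizes to the fricative [v]. /neditbudbiababu/ → nezitbudbiavavu.
Rule 3 (stop-cluster i-epenthesis): /t/ and /b/ form a stop–stop cluster, so [i] is inserted between them. /d/ and /b/ form a stop–stop cluster, so [i] is inserted between them. /nezitbudbiavavu/ → nezitibudibiavavu.

nezitibudibiavavu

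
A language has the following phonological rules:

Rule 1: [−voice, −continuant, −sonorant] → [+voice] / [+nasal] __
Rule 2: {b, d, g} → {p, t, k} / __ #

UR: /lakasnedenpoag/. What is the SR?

lakasnedenboak

Rule 1 (post-nasal voicing): /p/ is a voiceless stop immediately after the nasal /n/, so it voices to [b]. /lakasnedenpoag/ → lakasnedenboag.
Rule 2 (final devoicing): /g/ is a voiced stop in word-final position, so it devoices to [k]. /lakasnedenboag/ → lakasnedenboak.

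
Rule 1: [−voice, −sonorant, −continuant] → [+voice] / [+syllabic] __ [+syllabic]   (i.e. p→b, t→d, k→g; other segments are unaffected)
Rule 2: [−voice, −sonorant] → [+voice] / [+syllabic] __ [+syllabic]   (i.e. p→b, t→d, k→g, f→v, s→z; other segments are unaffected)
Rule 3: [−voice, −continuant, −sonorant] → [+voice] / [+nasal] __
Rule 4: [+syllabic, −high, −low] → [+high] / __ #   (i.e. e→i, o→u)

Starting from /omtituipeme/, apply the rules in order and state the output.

omdiduibemi

Rule 1 (intervocalic voicing): /t/ is a voiceless stop between vowels /i/ and /u/, so it voices to [d]. /p/ is a voiceless stop between vowels /i/ and /e/, so it voices to [b]. /omtituipeme/ → omtiduibeme.
Rule 2 (intervocalic voicing): no segment meets the environment; /omtiduibeme/ is unchanged.
Rule 3 (post-nasal voicing): /t/ is a voiceless stop immediately after the nasal /m/, so it voices to [d]. /omtiduibeme/ → omdiduibeme.
Rule 4 (final vowel raising): /e/ is a mid vowel in word-final position, so it raises to [i]. /omdiduibeme/ → omdiduibemi.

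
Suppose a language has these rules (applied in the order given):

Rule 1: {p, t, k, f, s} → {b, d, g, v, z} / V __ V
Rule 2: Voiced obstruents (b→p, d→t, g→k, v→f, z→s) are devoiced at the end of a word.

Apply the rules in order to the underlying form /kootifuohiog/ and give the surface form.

koodivuohiok

Rule 1 (intervocalic voicing): /t/ is a voiceless obstruent between vowels /o/ and /i/, so it voices to [d]. /f/ is a voiceless obstruent between vowels /i/ and /u/, so it voices to [v]. /kootifuohiog/ → koodivuohiog.
Rule 2 (final devoicing): /g/ is a voiced obstruent in word-final position, so it devoices to [k]. /koodivuohiog/ → koodivuohiok.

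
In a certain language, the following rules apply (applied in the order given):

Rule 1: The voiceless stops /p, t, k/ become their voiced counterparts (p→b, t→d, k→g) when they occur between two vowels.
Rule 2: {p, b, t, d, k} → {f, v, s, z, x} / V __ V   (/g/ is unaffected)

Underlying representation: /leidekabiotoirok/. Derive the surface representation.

leizegaviozoirok

Rule 1 (intervocalic voicing): /k/ is a voiceless stop between vowels /e/ and /a/, so it voices to [g]. /t/ is a voiceless stop between vowels /o/ and /o/, so it voices to [d]. /leidekabiotoirok/ → leidegabiodoirok.
Rule 2 (intervocalic spirantization): /d/ is a stop between vowels /i/ and /e/, so it spirantizes to the fricative [z]. /b/ is a stop between vowels /a/ and /i/, so it spirantizes to the fricative [v]. /d/ is a stop between vowels /o/ and /o/, so it spirantizes to the fricative [z]. /leidegabiodoirok/ → leizegaviozoirok.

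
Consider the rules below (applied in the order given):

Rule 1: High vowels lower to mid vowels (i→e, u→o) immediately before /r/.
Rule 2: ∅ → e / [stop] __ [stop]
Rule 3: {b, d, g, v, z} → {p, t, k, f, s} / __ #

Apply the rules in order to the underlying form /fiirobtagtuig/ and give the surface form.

Rule 1 (pre-rhotic lowering): /i/ is a high vowel immediately before /r/, so it lowers to [e]. /fiirobtagtuig/ → fierobtagtuig.
Rule 2 (stop-cluster e-epenthesis): /b/ and /t/ form a stop–stop cluster, so [e] is inserted between them. /g/ and /t/ form a stop–stop cluster, so [e] is inserted between them. /fierobtagtuig/ → fierobetagetuig.
Rule 3 (final devoicing): /g/ is a voiced obstruent in word-final position, so it devoices to [k]. /fierobetagetuig/ → fierobetagetuik.

fierobetagetuik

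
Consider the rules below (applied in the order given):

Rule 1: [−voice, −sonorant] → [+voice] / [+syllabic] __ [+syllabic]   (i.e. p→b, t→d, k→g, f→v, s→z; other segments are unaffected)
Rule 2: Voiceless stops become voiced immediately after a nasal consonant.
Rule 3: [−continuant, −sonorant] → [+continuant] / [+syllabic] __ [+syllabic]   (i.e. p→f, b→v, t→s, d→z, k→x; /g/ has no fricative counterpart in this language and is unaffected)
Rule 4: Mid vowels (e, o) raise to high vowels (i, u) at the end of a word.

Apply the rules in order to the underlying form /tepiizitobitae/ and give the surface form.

teviizizovizai

Rule 1 (intervocalic voicing): /p/ is a voiceless obstruent between vowels /e/ and /i/, so it voices to [b]. /t/ is a voiceless obstruent between vowels /i/ and /o/, so it voices to [d]. /t/ is a voiceless obstruent between vowels /i/ and /a/, so it voices to [d]. /tepiizitobitae/ → tebiizidobidae.
Rule 2 (post-nasal voicing): no segment meets the environment; /tebiizidobidae/ is unchanged.
Rule 3 (intervocalic spirantization): /b/ is a stop between vowels /e/ and /i/, so it spirantizes to the fricative [v]. /d/ is a stop between vowels /i/ and /o/, so it spirantizes to the fricative [z]. /b/ is a stop between vowels /o/ and /i/, so it spirantizes to the fricative [v]. /d/ is a stop between vowels /i/ and /a/, so it spirantizes to the fricative [z]. /tebiizidobidae/ → teviizizovizae.
Rule 4 (final vowel raising): /e/ is a mid vowel in word-final position, so it raises to [i]. /teviizizovizae/ → teviizizovizai.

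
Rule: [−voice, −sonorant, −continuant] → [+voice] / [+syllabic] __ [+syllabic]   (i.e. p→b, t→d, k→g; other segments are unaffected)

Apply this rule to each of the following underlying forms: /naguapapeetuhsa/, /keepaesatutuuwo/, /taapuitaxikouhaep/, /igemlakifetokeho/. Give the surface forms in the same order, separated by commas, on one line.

/naguapapeetuhsa/: /p/ is a voiceless stop between vowels /a/ and /a/, so it voices to [b]. /p/ is a voiceless stop between vowels /a/ and /e/, so it voices to [b]. /t/ is a voiceless stop between vowels /e/ and /u/, so it voices to [d]. → [naguababeeduhsa].
/keepaesatutuuwo/: /p/ is a voiceless stop between vowels /e/ and /a/, so it voices to [b]. /t/ is a voiceless stop between vowels /a/ and /u/, so it voices to [d]. /t/ is a voiceless stop between vowels /u/ and /u/, so it voices to [d]. → [keebaesaduduuwo].
/taapuitaxikouhaep/: /p/ is a voiceless stop between vowels /a/ and /u/, so it voices to [b]. /t/ is a voiceless stop between vowels /i/ and /a/, so it voices to [d]. /k/ is a voiceless stop between vowels /i/ and /o/, so it voices to [g]. → [taabuidaxigouhaep].
/igemlakifetokeho/: /k/ is a voiceless stop between vowels /a/ and /i/, so it voices to [g]. /t/ is a voiceless stop between vowels /e/ and /o/, so it voices to [d]. /k/ is a voiceless stop between vowels /o/ and /e/, so it voices to [g]. → [igemlagifedogeho].

naguababeeduhsa, keebaesaduduuwo, taabuidaxigouhaep, igemlagifedogeho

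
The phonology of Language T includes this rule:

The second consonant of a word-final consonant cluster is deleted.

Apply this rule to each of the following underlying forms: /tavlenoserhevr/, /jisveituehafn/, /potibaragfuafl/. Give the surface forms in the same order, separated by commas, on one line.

tavlenoserhev, jisveituehaf, potibaragfuaf

/tavlenoserhevr/: /r/ is the second consonant of a word-final cluster /vr/, so it deletes. → [tavlenoserhev].
/jisveituehafn/: /n/ is the second consonant of a word-final cluster /fn/, so it deletes. → [jisveituehaf].
/potibaragfuafl/: /l/ is the second consonant of a word-final cluster /fl/, so it deletes. → [potibaragfuaf].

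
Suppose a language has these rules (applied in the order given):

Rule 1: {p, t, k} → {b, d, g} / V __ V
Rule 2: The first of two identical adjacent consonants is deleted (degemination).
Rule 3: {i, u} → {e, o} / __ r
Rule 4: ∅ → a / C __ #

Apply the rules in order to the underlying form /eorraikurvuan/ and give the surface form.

Rule 1 (intervocalic voicing): /k/ is a voiceless stop between vowels /i/ and /u/, so it voices to [g]. /eorraikurvuan/ → eorraigurvuan.
Rule 2 (degemination): /rr/ is a geminate; the first /r/ deletes. /eorraigurvuan/ → eoraigurvuan.
Rule 3 (pre-rhotic lowering): /u/ is a high vowel immediately before /r/, so it lowers to [o]. /eoraigurvuan/ → eoraigorvuan.
Rule 4 (final a-epenthesis): the form ends in the consonant /n/, so [a] is inserted word-finally. /eoraigorvuan/ → eoraigorvuana.

eoraigorvuana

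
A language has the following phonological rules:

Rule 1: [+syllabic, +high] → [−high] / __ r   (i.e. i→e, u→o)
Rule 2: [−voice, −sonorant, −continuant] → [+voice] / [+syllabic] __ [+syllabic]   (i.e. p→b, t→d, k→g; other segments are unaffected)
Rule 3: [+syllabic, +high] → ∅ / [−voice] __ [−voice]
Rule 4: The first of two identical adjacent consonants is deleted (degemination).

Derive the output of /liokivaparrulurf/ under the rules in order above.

liogivabarulorf

Rule 1 (pre-rhotic lowering): /u/ is a high vowel immediately before /r/, so it lowers to [o]. /liokivaparrulurf/ → liokivaparrulorf.
Rule 2 (intervocalic voicing): /k/ is a voiceless stop between vowels /o/ and /i/, so it voices to [g]. /p/ is a voiceless stop between vowels /a/ and /a/, so it voices to [b]. /liokivaparrulorf/ → liogivabarrulorf.
Rule 3 (high vowel syncope): no segment meets the environment; /liogivabarrulorf/ is unchanged.
Rule 4 (degemination): /rr/ is a geminate; the first /r/ deletes. /liogivabarrulorf/ → liogivabarulorf.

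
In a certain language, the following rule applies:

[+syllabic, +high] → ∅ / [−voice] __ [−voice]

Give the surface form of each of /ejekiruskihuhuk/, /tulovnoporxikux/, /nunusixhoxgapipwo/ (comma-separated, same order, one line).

ejekiruskhhk, tulovnoporxkx, nunusxhoxgappwo

/ejekiruskihuhuk/: /i/ is a high vowel flanked by voiceless consonants /k/ and /h/, so it deletes. /u/ is a high vowel flanked by voiceless consonants /h/ and /h/, so it deletes. /u/ is a high vowel flanked by voiceless consonants /h/ and /k/, so it deletes. → [ejekiruskhhk].
/tulovnoporxikux/: /i/ is a high vowel flanked by voiceless consonants /x/ and /k/, so it deletes. /u/ is a high vowel flanked by voiceless consonants /k/ and /x/, so it deletes. → [tulovnoporxkx].
/nunusixhoxgapipwo/: /i/ is a high vowel flanked by voiceless consonants /s/ and /x/, so it deletes. /i/ is a high vowel flanked by voiceless consonants /p/ and /p/, so it deletes. → [nunusxhoxgappwo].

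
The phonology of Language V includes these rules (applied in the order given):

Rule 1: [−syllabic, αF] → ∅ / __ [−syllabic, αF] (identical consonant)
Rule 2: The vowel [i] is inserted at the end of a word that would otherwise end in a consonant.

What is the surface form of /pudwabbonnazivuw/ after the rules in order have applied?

pudwabonazivuwi

Rule 1 (degemination): /bb/ is a geminate; the first /b/ deletes. /nn/ is a geminate; the first /n/ deletes. /pudwabbonnazivuw/ → pudwabonazivuw.
Rule 2 (final i-epenthesis): the form ends in the consonant /w/, so [i] is inserted word-finally. /pudwabonazivuw/ → pudwabonazivuwi.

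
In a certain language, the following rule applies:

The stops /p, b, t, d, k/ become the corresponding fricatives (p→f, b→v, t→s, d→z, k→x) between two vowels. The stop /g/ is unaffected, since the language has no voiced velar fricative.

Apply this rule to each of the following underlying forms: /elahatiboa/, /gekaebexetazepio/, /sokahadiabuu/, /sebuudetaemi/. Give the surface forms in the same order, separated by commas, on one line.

elahasivoa, gexaevexesazefio, soxahaziavuu, sevuuzesaemi

/elahatiboa/: /t/ is a stop between vowels /a/ and /i/, so it spirantizes to the fricative [s]. /b/ is a stop between vowels /i/ and /o/, so it spirantizes to the fricative [v]. → [elahasivoa].
/gekaebexetazepio/: /k/ is a stop between vowels /e/ and /a/, so it spirantizes to the fricative [x]. /b/ is a stop between vowels /e/ and /e/, so it spirantizes to the fricative [v]. /t/ is a stop between vowels /e/ and /a/, so it spirantizes to the fricative [s]. /p/ is a stop between vowels /e/ and /i/, so it spirantizes to the fricative [f]. → [gexaevexesazefio].
/sokahadiabuu/: /k/ is a stop between vowels /o/ and /a/, so it spirantizes to the fricative [x]. /d/ is a stop between vowels /a/ and /i/, so it spirantizes to the fricative [z]. /b/ is a stop between vowels /a/ and /u/, so it spirantizes to the fricative [v]. → [soxahaziavuu].
/sebuudetaemi/: /b/ is a stop between vowels /e/ and /u/, so it spirantizes to the fricative [v]. /d/ is a stop between vowels /u/ and /e/, so it spirantizes to the fricative [z]. /t/ is a stop between vowels /e/ and /a/, so it spirantizes to the fricative [s]. → [sevuuzesaemi].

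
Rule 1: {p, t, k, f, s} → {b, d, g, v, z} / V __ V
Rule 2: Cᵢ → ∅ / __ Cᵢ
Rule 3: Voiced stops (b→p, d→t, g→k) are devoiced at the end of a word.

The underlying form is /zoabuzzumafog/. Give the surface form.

zoabuzumavok

Rule 1 (intervocalic voicing): /f/ is a voiceless obstruent between vowels /a/ and /o/, so it voices to [v]. /zoabuzzumafog/ → zoabuzzumavog.
Rule 2 (degemination): /zz/ is a geminate; the first /z/ deletes. /zoabuzzumavog/ → zoabuzumavog.
Rule 3 (final devoicing): /g/ is a voiced stop in word-final position, so it devoices to [k]. /zoabuzumavog/ → zoabuzumavok.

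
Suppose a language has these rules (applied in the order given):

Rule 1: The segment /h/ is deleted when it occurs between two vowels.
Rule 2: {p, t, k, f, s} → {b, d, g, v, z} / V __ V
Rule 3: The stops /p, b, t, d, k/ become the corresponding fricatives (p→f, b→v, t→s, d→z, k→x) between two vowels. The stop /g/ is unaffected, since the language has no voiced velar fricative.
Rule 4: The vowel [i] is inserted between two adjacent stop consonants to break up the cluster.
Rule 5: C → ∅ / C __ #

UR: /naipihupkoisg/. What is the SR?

Rule 1 (intervocalic h-deletion): /h/ occurs between vowels /i/ and /u/, so it deletes. /naipihupkoisg/ → naipiupkoisg.
Rule 2 (intervocalic voicing): /p/ is a voiceless obstruent between vowels /i/ and /i/, so it voices to [b]. /naipiupkoisg/ → naibiupkoisg.
Rule 3 (intervocalic spirantization): /b/ is a stop between vowels /i/ and /i/, so it spirantizes to the fricative [v]. /naibiupkoisg/ → naiviupkoisg.
Rule 4 (stop-cluster i-epenthesis): /p/ and /k/ form a stop–stop cluster, so [i] is inserted between them. /naiviupkoisg/ → naiviupikoisg.
Rule 5 (final cluster simplification): /g/ is the second consonant of a word-final cluster /sg/, so it deletes. /naiviupikoisg/ → naiviupikois.

naiviupikois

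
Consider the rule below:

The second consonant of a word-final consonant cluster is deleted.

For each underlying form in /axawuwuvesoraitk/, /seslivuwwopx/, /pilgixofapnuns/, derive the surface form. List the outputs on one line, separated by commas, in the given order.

axawuwuvesorait, seslivuwwop, pilgixofapnun

/axawuwuvesoraitk/: /k/ is the second consonant of a word-final cluster /tk/, so it deletes. → [axawuwuvesorait].
/seslivuwwopx/: /x/ is the second consonant of a word-final cluster /px/, so it deletes. → [seslivuwwop].
/pilgixofapnuns/: /s/ is the second consonant of a word-final cluster /ns/, so it deletes. → [pilgixofapnun].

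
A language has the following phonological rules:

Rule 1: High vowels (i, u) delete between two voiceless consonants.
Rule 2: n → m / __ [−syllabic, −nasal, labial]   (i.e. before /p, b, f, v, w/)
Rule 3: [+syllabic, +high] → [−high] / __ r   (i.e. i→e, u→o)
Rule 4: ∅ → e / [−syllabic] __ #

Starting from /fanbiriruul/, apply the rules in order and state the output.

Rule 1 (high vowel syncope): no segment meets the environment; /fanbiriruul/ is unchanged.
Rule 2 (nasal place assimilation): /n/ precedes the labial consonant /b/, so it assimilates in place to [m]. /fanbiriruul/ → fambiriruul.
Rule 3 (pre-rhotic lowering): /i/ is a high vowel immediately before /r/, so it lowers to [e]. /i/ is a high vowel immediately before /r/, so it lowers to [e]. /fambiriruul/ → fambereruul.
Rule 4 (final e-epenthesis): the form ends in the consonant /l/, so [e] is inserted word-finally. /fambereruul/ → fambereruule.

fambereruule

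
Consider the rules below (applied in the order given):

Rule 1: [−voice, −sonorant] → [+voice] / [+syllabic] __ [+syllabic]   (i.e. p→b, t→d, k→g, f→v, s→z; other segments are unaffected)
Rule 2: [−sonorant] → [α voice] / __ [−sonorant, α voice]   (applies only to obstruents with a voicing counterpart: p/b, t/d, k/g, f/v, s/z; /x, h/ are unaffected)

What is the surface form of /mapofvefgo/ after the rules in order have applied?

mabovvevgo

Rule 1 (intervocalic voicing): /p/ is a voiceless obstruent between vowels /a/ and /o/, so it voices to [b]. /mapofvefgo/ → mabofvefgo.
Rule 2 (regressive voicing assimilation): /f/ precedes the voiced obstruent /v/, so it voices to [v] by assimilation. /f/ precedes the voiced obstruent /g/, so it voices to [v] by assimilation. /mabofvefgo/ → mabovvevgo.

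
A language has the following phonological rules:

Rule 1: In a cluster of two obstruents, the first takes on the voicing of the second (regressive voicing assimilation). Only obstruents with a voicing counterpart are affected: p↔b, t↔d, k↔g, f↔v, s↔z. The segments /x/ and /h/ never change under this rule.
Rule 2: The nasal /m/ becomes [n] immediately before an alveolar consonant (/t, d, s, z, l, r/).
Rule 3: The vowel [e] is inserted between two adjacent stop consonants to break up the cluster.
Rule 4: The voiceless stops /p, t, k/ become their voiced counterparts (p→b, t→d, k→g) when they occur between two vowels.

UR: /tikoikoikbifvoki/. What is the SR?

Rule 1 (regressive voicing assimilation): /k/ precedes the voiced obstruent /b/, so it voices to [g] by assimilation. /f/ precedes the voiced obstruent /v/, so it voices to [v] by assimilation. /tikoikoikbifvoki/ → tikoikoigbivvoki.
Rule 2 (nasal place assimilation): no segment meets the environment; /tikoikoigbivvoki/ is unchanged.
Rule 3 (stop-cluster e-epenthesis): /g/ and /b/ form a stop–stop cluster, so [e] is inserted between them. /tikoikoigbivvoki/ → tikoikoigebivvoki.
Rule 4 (intervocalic voicing): /k/ is a voiceless stop between vowels /i/ and /o/, so it voices to [g]. /k/ is a voiceless stop between vowels /i/ and /o/, so it voices to [g]. /k/ is a voiceless stop between vowels /o/ and /i/, so it voices to [g]. /tikoikoigebivvoki/ → tigoigoigebivvogi.

tigoigoigebivvogi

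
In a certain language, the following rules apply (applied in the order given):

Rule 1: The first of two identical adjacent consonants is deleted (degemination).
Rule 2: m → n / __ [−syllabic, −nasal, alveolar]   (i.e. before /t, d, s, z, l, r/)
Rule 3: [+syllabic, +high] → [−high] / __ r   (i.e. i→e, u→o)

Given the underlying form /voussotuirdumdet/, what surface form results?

Rule 1 (degemination): /ss/ is a geminate; the first /s/ deletes. /voussotuirdumdet/ → vousotuirdumdet.
Rule 2 (nasal place assimilation): /m/ precedes the alveolar consonant /d/, so it assimilates in place to [n]. /vousotuirdumdet/ → vousotuirdundet.
Rule 3 (pre-rhotic lowering): /i/ is a high vowel immediately before /r/, so it lowers to [e]. /vousotuirdundet/ → vousotuerdundet.

vousotuerdundet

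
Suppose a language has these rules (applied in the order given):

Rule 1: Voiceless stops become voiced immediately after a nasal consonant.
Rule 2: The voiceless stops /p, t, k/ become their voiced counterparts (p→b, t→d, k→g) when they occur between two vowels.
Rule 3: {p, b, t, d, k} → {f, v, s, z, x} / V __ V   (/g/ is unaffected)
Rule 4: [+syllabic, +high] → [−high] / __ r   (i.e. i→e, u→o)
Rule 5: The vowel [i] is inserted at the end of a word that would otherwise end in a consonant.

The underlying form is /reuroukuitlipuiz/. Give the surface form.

reorouguitlivuizi

Rule 1 (post-nasal voicing): no segment meets the environment; /reuroukuitlipuiz/ is unchanged.
Rule 2 (intervocalic voicing): /k/ is a voiceless stop between vowels /u/ and /u/, so it voices to [g]. /p/ is a voiceless stop between vowels /i/ and /u/, so it voices to [b]. /reuroukuitlipuiz/ → reurouguitlibuiz.
Rule 3 (intervocalic spirantization): /b/ is a stop between vowels /i/ and /u/, so it spirantizes to the fricative [v]. /reurouguitlibuiz/ → reurouguitlivuiz.
Rule 4 (pre-rhotic lowering): /u/ is a high vowel immediately before /r/, so it lowers to [o]. /reurouguitlivuiz/ → reorouguitlivuiz.
Rule 5 (final i-epenthesis): the form ends in the consonant /z/, so [i] is inserted word-finally. /reorouguitlivuiz/ → reorouguitlivuizi.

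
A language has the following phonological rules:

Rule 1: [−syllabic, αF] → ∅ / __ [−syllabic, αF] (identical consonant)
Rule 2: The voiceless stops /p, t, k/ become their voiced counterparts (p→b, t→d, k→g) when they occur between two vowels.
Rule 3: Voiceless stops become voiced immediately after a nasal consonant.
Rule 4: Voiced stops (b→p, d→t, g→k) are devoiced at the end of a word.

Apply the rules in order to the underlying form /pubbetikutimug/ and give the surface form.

pubedigudimuk

Rule 1 (degemination): /bb/ is a geminate; the first /b/ deletes. /pubbetikutimug/ → pubetikutimug.
Rule 2 (intervocalic voicing): /t/ is a voiceless stop between vowels /e/ and /i/, so it voices to [d]. /k/ is a voiceless stop between vowels /i/ and /u/, so it voices to [g]. /t/ is a voiceless stop between vowels /u/ and /i/, so it voices to [d]. /pubetikutimug/ → pubedigudimug.
Rule 3 (post-nasal voicing): no segment meets the environment; /pubedigudimug/ is unchanged.
Rule 4 (final devoicing): /g/ is a voiced stop in word-final position, so it devoices to [k]. /pubedigudimug/ → pubedigudimuk.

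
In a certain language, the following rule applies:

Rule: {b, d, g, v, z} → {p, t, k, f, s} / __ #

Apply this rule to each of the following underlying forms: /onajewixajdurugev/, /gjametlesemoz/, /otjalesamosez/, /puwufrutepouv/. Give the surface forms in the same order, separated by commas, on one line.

onajewixajdurugef, gjametlesemos, otjalesamoses, puwufrutepouf

/onajewixajdurugev/: /v/ is a voiced obstruent in word-final position, so it devoices to [f]. → [onajewixajdurugef].
/gjametlesemoz/: /z/ is a voiced obstruent in word-final position, so it devoices to [s]. → [gjametlesemos].
/otjalesamosez/: /z/ is a voiced obstruent in word-final position, so it devoices to [s]. → [otjalesamoses].
/puwufrutepouv/: /v/ is a voiced obstruent in word-final position, so it devoices to [f]. → [puwufrutepouf].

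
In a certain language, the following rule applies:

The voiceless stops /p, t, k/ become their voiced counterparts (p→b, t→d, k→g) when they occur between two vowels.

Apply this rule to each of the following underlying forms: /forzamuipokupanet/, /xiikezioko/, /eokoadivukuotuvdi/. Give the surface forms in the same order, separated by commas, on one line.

/forzamuipokupanet/: /p/ is a voiceless stop between vowels /i/ and /o/, so it voices to [b]. /k/ is a voiceless stop between vowels /o/ and /u/, so it voices to [g]. /p/ is a voiceless stop between vowels /u/ and /a/, so it voices to [b]. → [forzamuibogubanet].
/xiikezioko/: /k/ is a voiceless stop between vowels /i/ and /e/, so it voices to [g]. /k/ is a voiceless stop between vowels /o/ and /o/, so it voices to [g]. → [xiigeziogo].
/eokoadivukuotuvdi/: /k/ is a voiceless stop between vowels /o/ and /o/, so it voices to [g]. /k/ is a voiceless stop between vowels /u/ and /u/, so it voices to [g]. /t/ is a voiceless stop between vowels /o/ and /u/, so it voices to [d]. → [eogoadivuguoduvdi].

forzamuibogubanet, xiigeziogo, eogoadivuguoduvdi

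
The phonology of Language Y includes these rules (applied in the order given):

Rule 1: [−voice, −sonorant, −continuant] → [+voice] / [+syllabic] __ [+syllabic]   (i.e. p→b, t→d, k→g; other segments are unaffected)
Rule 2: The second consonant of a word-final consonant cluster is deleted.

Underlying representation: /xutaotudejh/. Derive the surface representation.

xudaodudej

Rule 1 (intervocalic voicing): /t/ is a voiceless stop between vowels /u/ and /a/, so it voices to [d]. /t/ is a voiceless stop between vowels /o/ and /u/, so it voices to [d]. /xutaotudejh/ → xudaodudejh.
Rule 2 (final cluster simplification): /h/ is the second consonant of a word-final cluster /jh/, so it deletes. /xudaodudejh/ → xudaodudej.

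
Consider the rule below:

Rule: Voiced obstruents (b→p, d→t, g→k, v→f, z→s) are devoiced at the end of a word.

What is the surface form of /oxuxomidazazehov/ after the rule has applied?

oxuxomidazazehof

Scanning /oxuxomidazazehov/: /d/ at position 8 is not in the conditioning environment; /z/ at position 10 is not in the conditioning environment; /z/ at position 12 is not in the conditioning environment; /v/ is a voiced obstruent in word-final position, so it devoices to [f].
Result: [oxuxomidazazehof].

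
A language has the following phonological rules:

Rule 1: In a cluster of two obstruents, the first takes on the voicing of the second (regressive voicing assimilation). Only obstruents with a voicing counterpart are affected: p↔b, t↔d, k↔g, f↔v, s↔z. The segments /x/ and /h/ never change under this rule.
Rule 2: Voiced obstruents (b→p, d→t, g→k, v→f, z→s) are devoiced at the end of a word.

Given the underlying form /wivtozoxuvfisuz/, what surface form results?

wiftozoxuffisus

Rule 1 (regressive voicing assimilation): /v/ precedes the voiceless obstruent /t/, so it devoices to [f] by assimilation. /v/ precedes the voiceless obstruent /f/, so it devoices to [f] by assimilation. /wivtozoxuvfisuz/ → wiftozoxuffisuz.
Rule 2 (final devoicing): /z/ is a voiced obstruent in word-final position, so it devoices to [s]. /wiftozoxuffisuz/ → wiftozoxuffisus.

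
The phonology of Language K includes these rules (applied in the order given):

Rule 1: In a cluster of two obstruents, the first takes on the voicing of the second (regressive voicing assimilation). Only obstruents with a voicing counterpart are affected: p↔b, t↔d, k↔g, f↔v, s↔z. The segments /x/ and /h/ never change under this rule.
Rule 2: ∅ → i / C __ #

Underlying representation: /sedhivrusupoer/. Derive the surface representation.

Rule 1 (regressive voicing assimilation): /d/ precedes the voiceless obstruent /h/, so it devoices to [t] by assimilation. /sedhivrusupoer/ → sethivrusupoer.
Rule 2 (final i-epenthesis): the form ends in the consonant /r/, so [i] is inserted word-finally. /sethivrusupoer/ → sethivrusupoeri.

sethivrusupoeri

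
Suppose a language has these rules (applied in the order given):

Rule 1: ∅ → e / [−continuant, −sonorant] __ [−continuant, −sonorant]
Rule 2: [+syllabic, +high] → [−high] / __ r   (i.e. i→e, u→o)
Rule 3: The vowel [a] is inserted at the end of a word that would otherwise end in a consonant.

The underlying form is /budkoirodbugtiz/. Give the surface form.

budekoerodebugetiza

Rule 1 (stop-cluster e-epenthesis): /d/ and /k/ form a stop–stop cluster, so [e] is inserted between them. /d/ and /b/ form a stop–stop cluster, so [e] is inserted between them. /g/ and /t/ form a stop–stop cluster, so [e] is inserted between them. /budkoirodbugtiz/ → budekoirodebugetiz.
Rule 2 (pre-rhotic lowering): /i/ is a high vowel immediately before /r/, so it lowers to [e]. /budekoirodebugetiz/ → budekoerodebugetiz.
Rule 3 (final a-epenthesis): the form ends in the consonant /z/, so [a] is inserted word-finally. /budekoerodebugetiz/ → budekoerodebugetiza.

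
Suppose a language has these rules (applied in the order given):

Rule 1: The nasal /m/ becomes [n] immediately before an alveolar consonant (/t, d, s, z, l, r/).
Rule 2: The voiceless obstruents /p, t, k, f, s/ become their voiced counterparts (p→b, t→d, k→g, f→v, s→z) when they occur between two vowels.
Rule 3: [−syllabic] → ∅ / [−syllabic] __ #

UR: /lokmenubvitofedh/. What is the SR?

Rule 1 (nasal place assimilation): no segment meets the environment; /lokmenubvitofedh/ is unchanged.
Rule 2 (intervocalic voicing): /t/ is a voiceless obstruent between vowels /i/ and /o/, so it voices to [d]. /f/ is a voiceless obstruent between vowels /o/ and /e/, so it voices to [v]. /lokmenubvitofedh/ → lokmenubvidovedh.
Rule 3 (final cluster simplification): /h/ is the second consonant of a word-final cluster /dh/, so it deletes. /lokmenubvidovedh/ → lokmenubvidoved.

lokmenubvidoved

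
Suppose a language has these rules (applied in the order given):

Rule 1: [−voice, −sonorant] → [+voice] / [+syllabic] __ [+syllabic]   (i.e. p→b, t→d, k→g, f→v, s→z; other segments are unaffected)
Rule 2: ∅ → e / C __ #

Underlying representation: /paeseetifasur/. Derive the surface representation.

Rule 1 (intervocalic voicing): /s/ is a voiceless obstruent between vowels /e/ and /e/, so it voices to [z]. /t/ is a voiceless obstruent between vowels /e/ and /i/, so it voices to [d]. /f/ is a voiceless obstruent between vowels /i/ and /a/, so it voices to [v]. /s/ is a voiceless obstruent between vowels /a/ and /u/, so it voices to [z]. /paeseetifasur/ → paezeedivazur.
Rule 2 (final e-epenthesis): the form ends in the consonant /r/, so [e] is inserted word-finally. /paezeedivazur/ → paezeedivazure.

paezeedivazure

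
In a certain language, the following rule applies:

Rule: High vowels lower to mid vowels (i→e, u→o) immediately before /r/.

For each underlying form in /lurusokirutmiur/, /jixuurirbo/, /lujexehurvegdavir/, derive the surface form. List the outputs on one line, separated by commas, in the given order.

/lurusokirutmiur/: /u/ is a high vowel immediately before /r/, so it lowers to [o]. /i/ is a high vowel immediately before /r/, so it lowers to [e]. /u/ is a high vowel immediately before /r/, so it lowers to [o]. → [lorusokerutmior].
/jixuurirbo/: /u/ is a high vowel immediately before /r/, so it lowers to [o]. /i/ is a high vowel immediately before /r/, so it lowers to [e]. → [jixuorerbo].
/lujexehurvegdavir/: /u/ is a high vowel immediately before /r/, so it lowers to [o]. /i/ is a high vowel immediately before /r/, so it lowers to [e]. → [lujexehorvegdaver].

lorusokerutmior, jixuorerbo, lujexehorvegdaver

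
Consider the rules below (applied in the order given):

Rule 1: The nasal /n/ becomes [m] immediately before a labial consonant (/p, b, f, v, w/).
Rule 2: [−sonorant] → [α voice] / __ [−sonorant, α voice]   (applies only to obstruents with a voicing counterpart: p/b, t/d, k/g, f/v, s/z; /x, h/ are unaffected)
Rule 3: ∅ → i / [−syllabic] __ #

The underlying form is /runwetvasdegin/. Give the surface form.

Rule 1 (nasal place assimilation): /n/ precedes the labial consonant /w/, so it assimilates in place to [m]. /runwetvasdegin/ → rumwetvasdegin.
Rule 2 (regressive voicing assimilation): /t/ precedes the voiced obstruent /v/, so it voices to [d] by assimilation. /s/ precedes the voiced obstruent /d/, so it voices to [z] by assimilation. /rumwetvasdegin/ → rumwedvazdegin.
Rule 3 (final i-epenthesis): the form ends in the consonant /n/, so [i] is inserted word-finally. /rumwedvazdegin/ → rumwedvazdegini.

rumwedvazdegini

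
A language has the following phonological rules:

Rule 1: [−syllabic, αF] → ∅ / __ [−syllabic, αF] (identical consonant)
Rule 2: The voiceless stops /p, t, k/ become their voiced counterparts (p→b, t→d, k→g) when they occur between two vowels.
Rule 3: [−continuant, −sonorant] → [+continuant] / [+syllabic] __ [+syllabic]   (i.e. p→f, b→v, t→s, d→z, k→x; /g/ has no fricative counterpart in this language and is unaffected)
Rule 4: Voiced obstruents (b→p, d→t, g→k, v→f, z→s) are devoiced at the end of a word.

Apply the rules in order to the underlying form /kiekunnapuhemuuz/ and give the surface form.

Rule 1 (degemination): /nn/ is a geminate; the first /n/ deletes. /kiekunnapuhemuuz/ → kiekunapuhemuuz.
Rule 2 (intervocalic voicing): /k/ is a voiceless stop between vowels /e/ and /u/, so it voices to [g]. /p/ is a voiceless stop between vowels /a/ and /u/, so it voices to [b]. /kiekunapuhemuuz/ → kiegunabuhemuuz.
Rule 3 (intervocalic spirantization): /b/ is a stop between vowels /a/ and /u/, so it spirantizes to the fricative [v]. /kiegunabuhemuuz/ → kiegunavuhemuuz.
Rule 4 (final devoicing): /z/ is a voiced obstruent in word-final position, so it devoices to [s]. /kiegunavuhemuuz/ → kiegunavuhemuus.

kiegunavuhemuus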